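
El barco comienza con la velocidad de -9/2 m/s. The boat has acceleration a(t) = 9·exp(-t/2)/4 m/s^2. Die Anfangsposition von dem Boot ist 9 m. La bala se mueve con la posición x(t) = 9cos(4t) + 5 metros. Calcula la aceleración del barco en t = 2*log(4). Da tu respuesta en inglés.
We have acceleration a(t) = 9·exp(-t/2)/4. Substituting t = 2*log(4): a(2*log(4)) = 9/16.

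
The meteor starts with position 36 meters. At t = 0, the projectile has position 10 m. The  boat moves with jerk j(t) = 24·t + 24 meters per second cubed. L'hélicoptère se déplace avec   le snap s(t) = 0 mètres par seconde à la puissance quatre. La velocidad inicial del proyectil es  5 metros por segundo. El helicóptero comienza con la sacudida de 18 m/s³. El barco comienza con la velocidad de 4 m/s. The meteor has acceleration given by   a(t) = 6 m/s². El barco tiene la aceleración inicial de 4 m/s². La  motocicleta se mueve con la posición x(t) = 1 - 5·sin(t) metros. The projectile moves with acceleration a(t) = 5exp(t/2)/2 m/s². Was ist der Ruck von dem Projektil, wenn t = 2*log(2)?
Wir müssen unsere Gleichung für die Beschleunigung a(t) = 5·exp(t/2)/2 1-mal ableiten. Die Ableitung von der Beschleunigung ergibt den Ruck: j(t) = 5·exp(t/2)/4. Wir haben den Ruck j(t) = 5·exp(t/2)/4. Durch Einsetzen von t = 2*log(2): j(2*log(2)) = 5/2.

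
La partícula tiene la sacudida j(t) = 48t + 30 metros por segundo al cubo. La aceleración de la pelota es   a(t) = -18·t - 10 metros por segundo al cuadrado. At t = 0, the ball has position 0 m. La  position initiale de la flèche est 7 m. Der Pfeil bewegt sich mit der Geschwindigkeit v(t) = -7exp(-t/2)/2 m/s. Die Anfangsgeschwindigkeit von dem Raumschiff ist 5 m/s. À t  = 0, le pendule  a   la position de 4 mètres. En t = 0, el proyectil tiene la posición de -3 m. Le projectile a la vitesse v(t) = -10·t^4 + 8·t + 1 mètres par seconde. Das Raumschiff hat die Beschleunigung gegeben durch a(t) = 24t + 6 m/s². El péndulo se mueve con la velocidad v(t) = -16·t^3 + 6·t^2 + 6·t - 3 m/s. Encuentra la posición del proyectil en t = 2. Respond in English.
We must find the antiderivative of our velocity equation v(t) = -10·t^4 + 8·t + 1 1 time. Finding the antiderivative of v(t) and using x(0) = -3: x(t) = -2·t^5 + 4·t^2 + t - 3. We have position x(t) = -2·t^5 + 4·t^2 + t - 3. Substituting t = 2: x(2) = -49.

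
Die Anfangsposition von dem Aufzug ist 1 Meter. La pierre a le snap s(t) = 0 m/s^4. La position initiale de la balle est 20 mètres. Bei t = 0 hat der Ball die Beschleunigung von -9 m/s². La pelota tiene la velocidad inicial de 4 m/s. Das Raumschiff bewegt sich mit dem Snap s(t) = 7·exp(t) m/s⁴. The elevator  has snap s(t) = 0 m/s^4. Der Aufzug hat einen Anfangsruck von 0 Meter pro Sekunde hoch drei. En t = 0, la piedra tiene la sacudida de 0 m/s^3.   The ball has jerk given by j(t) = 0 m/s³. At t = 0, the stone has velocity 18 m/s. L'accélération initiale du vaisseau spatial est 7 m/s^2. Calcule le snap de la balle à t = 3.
Nous devons dériver notre équation du jerk j(t) = 0 1 fois. En prenant d/dt de j(t), nous trouvons s(t) = 0. En utilisant s(t) = 0 et en substituant t = 3, nous trouvons s = 0.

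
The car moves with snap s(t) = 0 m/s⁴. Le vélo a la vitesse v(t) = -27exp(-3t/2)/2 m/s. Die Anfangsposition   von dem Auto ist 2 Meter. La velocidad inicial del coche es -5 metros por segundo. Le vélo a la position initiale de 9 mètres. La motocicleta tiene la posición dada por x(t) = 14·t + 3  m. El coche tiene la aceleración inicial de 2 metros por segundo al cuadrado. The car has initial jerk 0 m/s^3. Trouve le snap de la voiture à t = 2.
De l'équation du snap s(t) = 0, nous substituons t = 2 pour obtenir s = 0.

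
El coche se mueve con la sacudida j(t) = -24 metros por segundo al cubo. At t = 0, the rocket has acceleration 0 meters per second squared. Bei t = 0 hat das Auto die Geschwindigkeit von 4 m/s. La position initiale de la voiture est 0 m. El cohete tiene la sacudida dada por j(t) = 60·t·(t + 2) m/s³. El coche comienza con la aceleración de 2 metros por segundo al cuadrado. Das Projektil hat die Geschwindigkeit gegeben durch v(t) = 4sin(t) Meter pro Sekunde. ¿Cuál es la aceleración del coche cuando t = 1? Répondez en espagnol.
Necesitamos integrar nuestra ecuación de la sacudida j(t) = -24 1 vez. Tomando ∫j(t)dt y aplicando a(0) = 2, encontramos a(t) = 2 - 24·t. Usando a(t) = 2 - 24·t y sustituyendo t = 1, encontramos a = -22.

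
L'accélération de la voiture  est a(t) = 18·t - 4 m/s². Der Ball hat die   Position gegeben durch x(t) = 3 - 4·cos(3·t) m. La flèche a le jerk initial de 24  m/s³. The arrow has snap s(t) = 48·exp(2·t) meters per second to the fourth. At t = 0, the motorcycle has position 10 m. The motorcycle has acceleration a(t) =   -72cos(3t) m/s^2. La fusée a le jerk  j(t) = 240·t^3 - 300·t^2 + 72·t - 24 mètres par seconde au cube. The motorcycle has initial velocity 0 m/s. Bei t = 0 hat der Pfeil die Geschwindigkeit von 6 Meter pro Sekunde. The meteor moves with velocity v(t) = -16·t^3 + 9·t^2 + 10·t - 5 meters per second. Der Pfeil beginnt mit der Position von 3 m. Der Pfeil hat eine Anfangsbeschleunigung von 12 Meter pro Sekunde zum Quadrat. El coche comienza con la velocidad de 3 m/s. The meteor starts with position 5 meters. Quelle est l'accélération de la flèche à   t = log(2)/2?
Nous devons intégrer notre équation du snap s(t) = 48·exp(2·t) 2 fois. L'intégrale du snap, avec j(0) = 24, donne le jerk: j(t) = 24·exp(2·t). L'intégrale du jerk, avec a(0) = 12, donne l'accélération: a(t) = 12·exp(2·t). De l'équation de l'accélération a(t) = 12·exp(2·t), nous substituons t = log(2)/2 pour obtenir a = 24.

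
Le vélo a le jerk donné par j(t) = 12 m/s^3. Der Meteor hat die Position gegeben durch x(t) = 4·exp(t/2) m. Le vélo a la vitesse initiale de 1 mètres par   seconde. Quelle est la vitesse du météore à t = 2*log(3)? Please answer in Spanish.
Para resolver esto, necesitamos tomar 1 derivada de nuestra ecuación de la posición x(t) = 4·exp(t/2). Derivando la posición, obtenemos la velocidad: v(t) = 2·exp(t/2). Tenemos la velocidad v(t) = 2·exp(t/2). Sustituyendo t = 2*log(3): v(2*log(3)) = 6.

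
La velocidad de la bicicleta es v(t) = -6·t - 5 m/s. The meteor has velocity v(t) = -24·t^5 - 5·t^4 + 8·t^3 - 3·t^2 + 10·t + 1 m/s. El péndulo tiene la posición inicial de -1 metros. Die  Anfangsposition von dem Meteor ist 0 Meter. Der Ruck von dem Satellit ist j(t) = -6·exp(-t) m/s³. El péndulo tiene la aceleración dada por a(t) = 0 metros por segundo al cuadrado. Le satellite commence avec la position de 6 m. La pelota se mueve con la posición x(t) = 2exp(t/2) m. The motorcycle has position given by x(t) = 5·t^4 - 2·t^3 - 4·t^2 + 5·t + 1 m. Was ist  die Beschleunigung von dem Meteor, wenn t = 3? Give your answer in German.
Ausgehend von der Geschwindigkeit v(t) = -24·t^5 - 5·t^4 + 8·t^3 - 3·t^2 + 10·t + 1, nehmen wir 1 Ableitung. Mit d/dt von v(t) finden wir a(t) = -120·t^4 - 20·t^3 + 24·t^2 - 6·t + 10. Mit a(t) = -120·t^4 - 20·t^3 + 24·t^2 - 6·t + 10 und Einsetzen von t = 3, finden wir a = -10052.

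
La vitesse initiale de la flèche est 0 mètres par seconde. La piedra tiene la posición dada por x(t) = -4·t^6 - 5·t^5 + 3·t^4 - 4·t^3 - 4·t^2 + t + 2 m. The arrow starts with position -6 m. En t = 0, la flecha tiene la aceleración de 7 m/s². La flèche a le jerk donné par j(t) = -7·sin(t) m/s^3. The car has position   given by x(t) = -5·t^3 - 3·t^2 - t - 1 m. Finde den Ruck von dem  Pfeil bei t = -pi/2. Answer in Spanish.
Tenemos la sacudida j(t) = -7·sin(t). Sustituyendo t = -pi/2: j(-pi/2) = 7.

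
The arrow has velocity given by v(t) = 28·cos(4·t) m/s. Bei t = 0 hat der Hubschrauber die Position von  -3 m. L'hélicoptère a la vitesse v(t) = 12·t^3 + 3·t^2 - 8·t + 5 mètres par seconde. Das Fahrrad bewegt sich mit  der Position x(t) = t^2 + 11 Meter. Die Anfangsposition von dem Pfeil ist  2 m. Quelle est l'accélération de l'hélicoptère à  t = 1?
Nous devons dériver notre équation de la vitesse v(t) = 12·t^3 + 3·t^2 - 8·t + 5 1 fois. En prenant d/dt de v(t), nous trouvons a(t) = 36·t^2 + 6·t - 8. En utilisant a(t) = 36·t^2 + 6·t - 8 et en substituant t = 1, nous trouvons a = 34.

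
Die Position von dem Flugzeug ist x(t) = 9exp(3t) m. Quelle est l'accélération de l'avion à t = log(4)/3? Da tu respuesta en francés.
Nous devons dériver notre équation de la position x(t) = 9·exp(3·t) 2 fois. En dérivant la position, nous obtenons la vitesse: v(t) = 27·exp(3·t). La dérivée de la vitesse donne l'accélération: a(t) = 81·exp(3·t). En utilisant a(t) = 81·exp(3·t) et en substituant t = log(4)/3, nous trouvons a = 324.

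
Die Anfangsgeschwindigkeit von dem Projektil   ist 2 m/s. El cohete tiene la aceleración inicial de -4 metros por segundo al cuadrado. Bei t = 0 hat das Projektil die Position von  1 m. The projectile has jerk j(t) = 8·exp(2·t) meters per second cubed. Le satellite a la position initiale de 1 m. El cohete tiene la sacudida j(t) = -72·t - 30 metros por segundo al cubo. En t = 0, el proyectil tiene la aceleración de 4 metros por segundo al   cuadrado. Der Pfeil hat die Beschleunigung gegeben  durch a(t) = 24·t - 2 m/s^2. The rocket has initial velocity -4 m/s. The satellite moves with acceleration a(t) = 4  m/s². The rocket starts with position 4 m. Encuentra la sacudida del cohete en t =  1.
Tenemos la sacudida j(t) = -72·t - 30. Sustituyendo t = 1: j(1) = -102.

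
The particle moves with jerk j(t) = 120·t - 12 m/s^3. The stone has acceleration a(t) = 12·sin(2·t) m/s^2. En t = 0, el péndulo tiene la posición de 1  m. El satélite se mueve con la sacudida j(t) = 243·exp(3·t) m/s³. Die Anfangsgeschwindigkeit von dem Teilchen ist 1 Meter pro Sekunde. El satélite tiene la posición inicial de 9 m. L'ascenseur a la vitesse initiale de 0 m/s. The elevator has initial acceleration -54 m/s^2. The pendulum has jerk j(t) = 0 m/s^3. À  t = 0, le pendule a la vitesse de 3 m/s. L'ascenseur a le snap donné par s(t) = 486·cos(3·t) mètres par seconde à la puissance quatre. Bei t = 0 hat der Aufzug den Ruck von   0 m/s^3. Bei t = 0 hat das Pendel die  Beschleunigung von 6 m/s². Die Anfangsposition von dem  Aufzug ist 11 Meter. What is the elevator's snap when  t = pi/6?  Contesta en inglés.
Using s(t) = 486·cos(3·t) and substituting t = pi/6, we find s = 0.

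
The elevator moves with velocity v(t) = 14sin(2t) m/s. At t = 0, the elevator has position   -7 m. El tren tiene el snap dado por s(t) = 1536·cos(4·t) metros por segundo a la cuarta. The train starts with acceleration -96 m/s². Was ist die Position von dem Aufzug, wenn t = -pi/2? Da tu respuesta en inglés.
We need to integrate our velocity equation v(t) = 14·sin(2·t) 1 time. Integrating velocity and using the initial condition x(0) = -7, we get x(t) = -7·cos(2·t). We have position x(t) = -7·cos(2·t). Substituting t = -pi/2: x(-pi/2) = 7.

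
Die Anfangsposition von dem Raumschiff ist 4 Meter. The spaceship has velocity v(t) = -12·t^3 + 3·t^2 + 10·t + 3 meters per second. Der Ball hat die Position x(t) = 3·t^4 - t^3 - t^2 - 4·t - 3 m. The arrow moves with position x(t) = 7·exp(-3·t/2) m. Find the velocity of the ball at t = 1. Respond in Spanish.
Para resolver esto, necesitamos tomar 1 derivada de nuestra ecuación de la posición x(t) = 3·t^4 - t^3 - t^2 - 4·t - 3. Tomando d/dt de x(t), encontramos v(t) = 12·t^3 - 3·t^2 - 2·t - 4. Usando v(t) = 12·t^3 - 3·t^2 - 2·t - 4 y sustituyendo t = 1, encontramos v = 3.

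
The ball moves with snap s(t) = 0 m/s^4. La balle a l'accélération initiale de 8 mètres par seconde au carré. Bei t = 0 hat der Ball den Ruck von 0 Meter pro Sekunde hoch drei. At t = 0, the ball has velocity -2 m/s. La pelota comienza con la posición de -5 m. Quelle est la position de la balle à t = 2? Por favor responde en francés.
Nous devons trouver la primitive de notre équation du snap s(t) = 0 4 fois. En intégrant le snap et en utilisant la condition initiale j(0) = 0, nous obtenons j(t) = 0. L'intégrale du jerk est l'accélération. En utilisant a(0) = 8, nous obtenons a(t) = 8. En prenant ∫a(t)dt et en appliquant v(0) = -2, nous trouvons v(t) = 8·t - 2. L'intégrale de la vitesse, avec x(0) = -5, donne la position: x(t) = 4·t^2 - 2·t - 5. De l'équation de la position x(t) = 4·t^2 - 2·t - 5, nous substituons t = 2 pour obtenir x = 7.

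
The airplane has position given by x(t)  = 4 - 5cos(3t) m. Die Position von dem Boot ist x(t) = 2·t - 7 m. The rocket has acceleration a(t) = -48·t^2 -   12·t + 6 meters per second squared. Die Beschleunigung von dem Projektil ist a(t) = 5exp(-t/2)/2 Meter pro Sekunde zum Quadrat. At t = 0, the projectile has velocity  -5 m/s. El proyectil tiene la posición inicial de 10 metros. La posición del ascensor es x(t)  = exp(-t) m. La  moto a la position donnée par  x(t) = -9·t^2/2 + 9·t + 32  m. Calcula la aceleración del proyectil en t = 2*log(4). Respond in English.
Using a(t) = 5·exp(-t/2)/2 and substituting t = 2*log(4), we find a = 5/8.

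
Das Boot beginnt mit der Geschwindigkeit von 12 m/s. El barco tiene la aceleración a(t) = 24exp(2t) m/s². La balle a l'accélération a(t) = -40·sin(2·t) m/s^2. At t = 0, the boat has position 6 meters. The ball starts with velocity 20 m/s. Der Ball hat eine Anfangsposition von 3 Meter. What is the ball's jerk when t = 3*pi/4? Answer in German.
Um dies zu lösen, müssen wir 1 Ableitung unserer Gleichung für die Beschleunigung a(t) = -40·sin(2·t) nehmen. Die Ableitung von der Beschleunigung ergibt den Ruck: j(t) = -80·cos(2·t). Mit j(t) = -80·cos(2·t) und Einsetzen von t = 3*pi/4, finden wir j = 0.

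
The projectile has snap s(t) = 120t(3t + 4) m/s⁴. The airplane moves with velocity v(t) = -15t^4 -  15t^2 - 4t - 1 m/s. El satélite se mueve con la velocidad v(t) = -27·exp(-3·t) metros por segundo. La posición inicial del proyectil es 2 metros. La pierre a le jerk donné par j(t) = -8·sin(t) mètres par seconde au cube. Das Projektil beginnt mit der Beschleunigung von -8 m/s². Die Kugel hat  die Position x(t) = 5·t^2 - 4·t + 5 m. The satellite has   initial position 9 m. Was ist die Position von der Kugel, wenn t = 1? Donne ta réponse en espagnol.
Usando x(t) = 5·t^2 - 4·t + 5 y sustituyendo t = 1, encontramos x = 6.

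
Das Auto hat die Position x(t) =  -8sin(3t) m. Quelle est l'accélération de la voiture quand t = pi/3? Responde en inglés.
Starting from position x(t) = -8·sin(3·t), we take 2 derivatives. Taking d/dt of x(t), we find v(t) = -24·cos(3·t). Taking d/dt of v(t), we find a(t) = 72·sin(3·t). From the given acceleration equation a(t) = 72·sin(3·t), we substitute t = pi/3 to get a = 0.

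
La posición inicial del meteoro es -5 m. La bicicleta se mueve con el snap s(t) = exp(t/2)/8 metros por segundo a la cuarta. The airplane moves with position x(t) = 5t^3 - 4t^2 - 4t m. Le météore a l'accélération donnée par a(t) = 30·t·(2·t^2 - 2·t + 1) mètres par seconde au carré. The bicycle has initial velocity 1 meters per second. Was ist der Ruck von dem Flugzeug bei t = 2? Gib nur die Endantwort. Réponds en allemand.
Der Ruck bei t = 2 ist j = 30.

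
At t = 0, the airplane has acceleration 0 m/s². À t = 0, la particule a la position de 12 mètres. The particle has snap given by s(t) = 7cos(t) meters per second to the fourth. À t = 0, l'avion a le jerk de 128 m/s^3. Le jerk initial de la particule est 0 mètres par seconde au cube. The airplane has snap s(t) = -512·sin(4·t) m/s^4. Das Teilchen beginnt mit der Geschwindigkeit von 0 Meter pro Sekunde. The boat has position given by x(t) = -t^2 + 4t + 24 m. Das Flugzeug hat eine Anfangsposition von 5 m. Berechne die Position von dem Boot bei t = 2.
Aus der Gleichung für die Position x(t) = -t^2 + 4·t + 24, setzen wir t = 2 ein und erhalten x = 28.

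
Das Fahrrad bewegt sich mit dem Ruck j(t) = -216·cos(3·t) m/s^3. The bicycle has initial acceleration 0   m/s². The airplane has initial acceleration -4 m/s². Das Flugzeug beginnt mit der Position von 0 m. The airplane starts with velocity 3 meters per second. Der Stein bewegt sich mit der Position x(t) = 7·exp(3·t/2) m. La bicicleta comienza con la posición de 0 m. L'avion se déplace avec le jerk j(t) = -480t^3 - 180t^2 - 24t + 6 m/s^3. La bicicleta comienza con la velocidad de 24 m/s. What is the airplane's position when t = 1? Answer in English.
We must find the integral of our jerk equation j(t) = -480·t^3 - 180·t^2 - 24·t + 6 3 times. The antiderivative of jerk is acceleration. Using a(0) = -4, we get a(t) = -120·t^4 - 60·t^3 - 12·t^2 + 6·t - 4. Finding the antiderivative of a(t) and using v(0) = 3: v(t) = -24·t^5 - 15·t^4 - 4·t^3 + 3·t^2 - 4·t + 3. The antiderivative of velocity, with x(0) = 0, gives position: x(t) = -4·t^6 - 3·t^5 - t^4 + t^3 - 2·t^2 + 3·t. From the given position equation x(t) = -4·t^6 - 3·t^5 - t^4 + t^3 - 2·t^2 + 3·t, we substitute t = 1 to get x = -6.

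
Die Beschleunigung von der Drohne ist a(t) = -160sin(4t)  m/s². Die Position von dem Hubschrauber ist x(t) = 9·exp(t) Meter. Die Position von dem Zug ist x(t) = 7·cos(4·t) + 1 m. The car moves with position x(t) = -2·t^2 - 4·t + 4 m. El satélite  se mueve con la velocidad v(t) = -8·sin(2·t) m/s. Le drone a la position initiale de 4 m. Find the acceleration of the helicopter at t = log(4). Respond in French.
Pour résoudre ceci, nous devons prendre 2 dérivées de notre équation de la position x(t) = 9·exp(t). En prenant d/dt de x(t), nous trouvons v(t) = 9·exp(t). En prenant d/dt de v(t), nous trouvons a(t) = 9·exp(t). Nous avons l'accélération a(t) = 9·exp(t). En substituant t = log(4): a(log(4)) = 36.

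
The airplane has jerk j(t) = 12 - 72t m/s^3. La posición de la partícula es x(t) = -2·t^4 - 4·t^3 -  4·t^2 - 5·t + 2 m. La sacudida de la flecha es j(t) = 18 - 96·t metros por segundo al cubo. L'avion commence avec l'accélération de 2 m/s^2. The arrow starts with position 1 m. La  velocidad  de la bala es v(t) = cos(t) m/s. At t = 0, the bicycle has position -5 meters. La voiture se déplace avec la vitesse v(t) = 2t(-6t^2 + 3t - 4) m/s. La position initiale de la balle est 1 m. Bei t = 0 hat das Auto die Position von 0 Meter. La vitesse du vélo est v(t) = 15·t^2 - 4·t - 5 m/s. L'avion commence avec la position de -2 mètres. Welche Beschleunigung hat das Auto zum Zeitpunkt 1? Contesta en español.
Debemos derivar nuestra ecuación de la velocidad v(t) = 2·t·(-6·t^2 + 3·t - 4) 1 vez. Tomando d/dt de v(t), encontramos a(t) = -12·t^2 + 2·t·(3 - 12·t) + 6·t - 8. Tenemos la aceleración a(t) = -12·t^2 + 2·t·(3 - 12·t) + 6·t - 8. Sustituyendo t = 1: a(1) = -32.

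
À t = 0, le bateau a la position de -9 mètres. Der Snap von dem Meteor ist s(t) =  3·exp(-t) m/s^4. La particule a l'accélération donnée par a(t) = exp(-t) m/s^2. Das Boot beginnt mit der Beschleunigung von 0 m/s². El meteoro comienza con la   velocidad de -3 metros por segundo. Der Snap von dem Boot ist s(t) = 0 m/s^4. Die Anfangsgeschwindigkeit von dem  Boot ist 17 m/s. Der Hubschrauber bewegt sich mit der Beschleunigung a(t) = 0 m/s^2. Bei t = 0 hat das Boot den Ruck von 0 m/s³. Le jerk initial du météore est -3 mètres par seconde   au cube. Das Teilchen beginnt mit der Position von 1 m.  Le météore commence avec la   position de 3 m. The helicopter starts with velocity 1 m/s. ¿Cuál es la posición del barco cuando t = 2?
Para resolver esto, necesitamos tomar 4 integrales de nuestra ecuación del snap s(t) = 0. La antiderivada del snap, con j(0) = 0, da la sacudida: j(t) = 0. La antiderivada de la sacudida es la aceleración. Usando a(0) = 0, obtenemos a(t) = 0. La antiderivada de la aceleración es la velocidad. Usando v(0) = 17, obtenemos v(t) = 17. La integral de la velocidad, con x(0) = -9, da la posición: x(t) = 17·t - 9. Usando x(t) = 17·t - 9 y sustituyendo t = 2, encontramos x = 25.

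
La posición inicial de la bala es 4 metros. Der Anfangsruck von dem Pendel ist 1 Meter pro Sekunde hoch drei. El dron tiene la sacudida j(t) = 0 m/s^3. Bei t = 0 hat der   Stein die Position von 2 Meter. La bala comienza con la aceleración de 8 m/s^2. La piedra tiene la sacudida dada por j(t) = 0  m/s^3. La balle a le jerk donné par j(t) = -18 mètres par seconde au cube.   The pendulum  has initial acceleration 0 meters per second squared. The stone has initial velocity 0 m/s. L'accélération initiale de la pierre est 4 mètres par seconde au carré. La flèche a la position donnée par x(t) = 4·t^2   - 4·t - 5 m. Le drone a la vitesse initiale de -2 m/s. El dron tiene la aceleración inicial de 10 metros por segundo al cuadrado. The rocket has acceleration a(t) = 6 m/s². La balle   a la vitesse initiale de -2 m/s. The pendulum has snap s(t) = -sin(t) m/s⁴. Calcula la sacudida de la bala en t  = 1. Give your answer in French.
De l'équation du jerk j(t) = -18, nous substituons t = 1 pour obtenir j = -18.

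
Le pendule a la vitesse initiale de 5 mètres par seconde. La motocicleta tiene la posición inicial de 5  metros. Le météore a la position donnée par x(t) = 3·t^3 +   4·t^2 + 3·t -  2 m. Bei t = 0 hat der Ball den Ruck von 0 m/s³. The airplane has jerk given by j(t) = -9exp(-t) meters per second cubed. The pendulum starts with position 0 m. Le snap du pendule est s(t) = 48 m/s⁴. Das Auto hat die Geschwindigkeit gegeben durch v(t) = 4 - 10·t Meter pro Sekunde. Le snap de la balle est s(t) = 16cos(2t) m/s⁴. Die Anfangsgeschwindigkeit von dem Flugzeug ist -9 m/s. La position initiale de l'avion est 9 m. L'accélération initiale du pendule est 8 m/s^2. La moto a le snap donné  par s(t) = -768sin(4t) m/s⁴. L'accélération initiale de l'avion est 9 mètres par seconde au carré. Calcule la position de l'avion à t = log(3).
Nous devons trouver l'intégrale de notre équation du jerk j(t) = -9·exp(-t) 3 fois. L'intégrale du jerk est l'accélération. En utilisant a(0) = 9, nous obtenons a(t) = 9·exp(-t). L'intégrale de l'accélération est la vitesse. En utilisant v(0) = -9, nous obtenons v(t) = -9·exp(-t). En intégrant la vitesse et en utilisant la condition initiale x(0) = 9, nous obtenons x(t) = 9·exp(-t). De l'équation de la position x(t) = 9·exp(-t), nous substituons t = log(3) pour obtenir x = 3.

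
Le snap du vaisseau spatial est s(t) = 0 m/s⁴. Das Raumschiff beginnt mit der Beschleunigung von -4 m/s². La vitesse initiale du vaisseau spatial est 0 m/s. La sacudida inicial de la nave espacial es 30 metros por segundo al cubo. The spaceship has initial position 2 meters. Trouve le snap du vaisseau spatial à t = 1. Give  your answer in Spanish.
De la ecuación del snap s(t) = 0, sustituimos t = 1 para obtener s = 0.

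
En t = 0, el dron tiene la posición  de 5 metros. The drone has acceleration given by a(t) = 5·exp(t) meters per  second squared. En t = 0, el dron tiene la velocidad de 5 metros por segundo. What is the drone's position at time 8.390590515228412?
To solve this, we need to take 2 antiderivatives of our acceleration equation a(t) = 5·exp(t). Taking ∫a(t)dt and applying v(0) = 5, we find v(t) = 5·exp(t). Finding the antiderivative of v(t) and using x(0) = 5: x(t) = 5·exp(t). From the given position equation x(t) = 5·exp(t), we substitute t = 8.390590515228412 to get x = 22027.0919646429.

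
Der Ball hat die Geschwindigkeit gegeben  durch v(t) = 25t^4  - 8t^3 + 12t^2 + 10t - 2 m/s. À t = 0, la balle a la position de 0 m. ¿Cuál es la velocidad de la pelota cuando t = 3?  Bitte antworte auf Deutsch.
Mit v(t) = 25·t^4 - 8·t^3 + 12·t^2 + 10·t - 2 und Einsetzen von t = 3, finden wir v = 1945.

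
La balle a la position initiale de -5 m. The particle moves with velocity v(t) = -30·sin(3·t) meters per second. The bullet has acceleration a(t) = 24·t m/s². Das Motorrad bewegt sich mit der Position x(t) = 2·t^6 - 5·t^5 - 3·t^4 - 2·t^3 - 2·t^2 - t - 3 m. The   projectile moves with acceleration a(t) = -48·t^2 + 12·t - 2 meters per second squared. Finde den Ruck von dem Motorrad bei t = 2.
Um dies zu lösen, müssen wir 3 Ableitungen unserer Gleichung für die Position x(t) = 2·t^6 - 5·t^5 - 3·t^4 - 2·t^3 - 2·t^2 - t - 3 nehmen. Mit d/dt von x(t) finden wir v(t) = 12·t^5 - 25·t^4 - 12·t^3 - 6·t^2 - 4·t - 1. Mit d/dt von v(t) finden wir a(t) = 60·t^4 - 100·t^3 - 36·t^2 - 12·t - 4. Durch Ableiten von der Beschleunigung erhalten wir den Ruck: j(t) = 240·t^3 - 300·t^2 - 72·t - 12. Mit j(t) = 240·t^3 - 300·t^2 - 72·t - 12 und Einsetzen von t = 2, finden wir j = 564.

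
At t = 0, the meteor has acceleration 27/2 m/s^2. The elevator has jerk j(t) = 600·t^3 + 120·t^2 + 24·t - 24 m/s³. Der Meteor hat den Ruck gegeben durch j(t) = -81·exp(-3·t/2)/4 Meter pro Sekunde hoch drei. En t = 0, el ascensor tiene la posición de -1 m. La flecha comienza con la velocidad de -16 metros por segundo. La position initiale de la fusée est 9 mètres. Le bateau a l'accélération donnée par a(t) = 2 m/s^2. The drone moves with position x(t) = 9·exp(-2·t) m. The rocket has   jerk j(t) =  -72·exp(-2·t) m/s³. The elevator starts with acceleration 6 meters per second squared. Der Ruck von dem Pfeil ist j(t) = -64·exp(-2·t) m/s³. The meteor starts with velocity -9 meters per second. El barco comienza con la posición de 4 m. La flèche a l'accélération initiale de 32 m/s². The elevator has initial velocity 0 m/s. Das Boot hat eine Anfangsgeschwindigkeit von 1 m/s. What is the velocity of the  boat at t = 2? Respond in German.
Wir müssen die Stammfunktion unserer Gleichung für die Beschleunigung a(t) = 2 1-mal finden. Das Integral von der Beschleunigung, mit v(0) = 1, ergibt die Geschwindigkeit: v(t) = 2·t + 1. Aus der Gleichung für die Geschwindigkeit v(t) = 2·t + 1, setzen wir t = 2 ein und erhalten v = 5.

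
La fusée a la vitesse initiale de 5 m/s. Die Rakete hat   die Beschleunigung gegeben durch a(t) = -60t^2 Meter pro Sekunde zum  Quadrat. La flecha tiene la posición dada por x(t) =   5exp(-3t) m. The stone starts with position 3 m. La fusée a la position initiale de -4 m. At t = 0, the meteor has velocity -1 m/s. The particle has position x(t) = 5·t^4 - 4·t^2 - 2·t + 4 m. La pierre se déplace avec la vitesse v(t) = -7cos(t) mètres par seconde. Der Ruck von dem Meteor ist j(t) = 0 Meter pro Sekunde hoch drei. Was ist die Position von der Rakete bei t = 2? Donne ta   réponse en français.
En partant de l'accélération a(t) = -60·t^2, nous prenons 2 primitives. L'intégrale de l'accélération est la vitesse. En utilisant v(0) = 5, nous obtenons v(t) = 5 - 20·t^3. En intégrant la vitesse et en utilisant la condition initiale x(0) = -4, nous obtenons x(t) = -5·t^4 + 5·t - 4. En utilisant x(t) = -5·t^4 + 5·t - 4 et en substituant t = 2, nous trouvons x = -74.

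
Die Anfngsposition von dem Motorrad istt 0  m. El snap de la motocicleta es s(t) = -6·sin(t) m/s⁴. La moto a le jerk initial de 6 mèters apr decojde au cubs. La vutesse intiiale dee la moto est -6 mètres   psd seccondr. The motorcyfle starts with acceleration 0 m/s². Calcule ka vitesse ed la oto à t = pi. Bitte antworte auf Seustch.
Wir müssen unsere Gleichung für den Snap s(t) = -6·sin(t) 3-mal integrieren. Das Integral von dem Snap ist der Ruck. Mit j(0) = 6 erhalten wir j(t) = 6·cos(t). Durch Integration von dem Ruck und Verwendung der Anfangsbedingung a(0) = 0, erhalten wir a(t) = 6·sin(t). Durch Integration von der Beschleunigung und Verwendung der Anfangsbedingung v(0) = -6, erhalten wir v(t) = -6·cos(t). Wir haben die Geschwindigkeit v(t) = -6·cos(t). Durch Einsetzen von t = pi: v(pi) = 6.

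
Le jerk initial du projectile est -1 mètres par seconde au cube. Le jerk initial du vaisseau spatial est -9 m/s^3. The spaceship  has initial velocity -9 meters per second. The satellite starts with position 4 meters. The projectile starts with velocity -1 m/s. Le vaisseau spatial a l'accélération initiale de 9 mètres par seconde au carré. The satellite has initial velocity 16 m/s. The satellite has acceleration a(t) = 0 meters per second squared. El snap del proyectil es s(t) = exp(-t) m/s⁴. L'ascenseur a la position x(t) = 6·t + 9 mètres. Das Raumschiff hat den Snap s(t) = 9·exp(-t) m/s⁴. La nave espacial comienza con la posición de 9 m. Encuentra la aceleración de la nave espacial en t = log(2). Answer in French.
Pour résoudre ceci, nous devons prendre 2 primitives de notre équation du snap s(t) = 9·exp(-t). L'intégrale du snap, avec j(0) = -9, donne le jerk: j(t) = -9·exp(-t). En prenant ∫j(t)dt et en appliquant a(0) = 9, nous trouvons a(t) = 9·exp(-t). De l'équation de l'accélération a(t) = 9·exp(-t), nous substituons t = log(2) pour obtenir a = 9/2.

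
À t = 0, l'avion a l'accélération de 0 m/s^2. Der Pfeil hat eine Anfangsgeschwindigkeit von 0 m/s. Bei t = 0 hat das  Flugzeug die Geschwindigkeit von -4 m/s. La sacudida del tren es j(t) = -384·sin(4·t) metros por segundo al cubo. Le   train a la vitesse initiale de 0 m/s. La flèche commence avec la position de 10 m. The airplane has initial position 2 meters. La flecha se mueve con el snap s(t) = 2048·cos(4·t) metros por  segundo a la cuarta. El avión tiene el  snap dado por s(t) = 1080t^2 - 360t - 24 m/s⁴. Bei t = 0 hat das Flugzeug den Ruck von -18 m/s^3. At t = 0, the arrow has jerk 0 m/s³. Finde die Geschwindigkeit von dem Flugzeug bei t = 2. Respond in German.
Um dies zu lösen, müssen wir 3 Integrale unserer Gleichung für den Snap s(t) = 1080·t^2 - 360·t - 24 finden. Mit ∫s(t)dt und Anwendung von j(0) = -18, finden wir j(t) = 360·t^3 - 180·t^2 - 24·t - 18. Die Stammfunktion von dem Ruck ist die Beschleunigung. Mit a(0) = 0 erhalten wir a(t) = 6·t·(15·t^3 - 10·t^2 - 2·t - 3). Durch Integration von der Beschleunigung und Verwendung der Anfangsbedingung v(0) = -4, erhalten wir v(t) = 18·t^5 - 15·t^4 - 4·t^3 - 9·t^2 - 4. Wir haben die Geschwindigkeit v(t) = 18·t^5 - 15·t^4 - 4·t^3 - 9·t^2 - 4. Durch Einsetzen von t = 2: v(2) = 264.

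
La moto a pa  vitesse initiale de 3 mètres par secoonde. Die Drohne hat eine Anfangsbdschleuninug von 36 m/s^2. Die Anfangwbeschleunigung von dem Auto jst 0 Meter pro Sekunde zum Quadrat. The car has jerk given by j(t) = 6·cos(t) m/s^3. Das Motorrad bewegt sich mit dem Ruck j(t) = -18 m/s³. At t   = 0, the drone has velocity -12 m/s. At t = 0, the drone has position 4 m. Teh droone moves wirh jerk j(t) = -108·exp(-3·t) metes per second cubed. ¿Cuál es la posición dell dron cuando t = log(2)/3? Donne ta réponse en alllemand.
Wir müssen unsere Gleichung für den Ruck j(t) = -108·exp(-3·t) 3-mal integrieren. Mit ∫j(t)dt und Anwendung von a(0) = 36, finden wir a(t) = 36·exp(-3·t). Durch Integration von der Beschleunigung und Verwendung der Anfangsbedingung v(0) = -12, erhalten wir v(t) = -12·exp(-3·t). Mit ∫v(t)dt und Anwendung von x(0) = 4, finden wir x(t) = 4·exp(-3·t). Wir haben die Position x(t) = 4·exp(-3·t). Durch Einsetzen von t = log(2)/3: x(log(2)/3) = 2.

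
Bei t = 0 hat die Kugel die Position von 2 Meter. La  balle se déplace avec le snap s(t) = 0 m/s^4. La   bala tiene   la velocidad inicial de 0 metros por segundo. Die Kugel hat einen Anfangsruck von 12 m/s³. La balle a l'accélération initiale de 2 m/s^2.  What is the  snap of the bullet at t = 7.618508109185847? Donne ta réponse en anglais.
Using s(t) = 0 and substituting t = 7.618508109185847, we find s = 0.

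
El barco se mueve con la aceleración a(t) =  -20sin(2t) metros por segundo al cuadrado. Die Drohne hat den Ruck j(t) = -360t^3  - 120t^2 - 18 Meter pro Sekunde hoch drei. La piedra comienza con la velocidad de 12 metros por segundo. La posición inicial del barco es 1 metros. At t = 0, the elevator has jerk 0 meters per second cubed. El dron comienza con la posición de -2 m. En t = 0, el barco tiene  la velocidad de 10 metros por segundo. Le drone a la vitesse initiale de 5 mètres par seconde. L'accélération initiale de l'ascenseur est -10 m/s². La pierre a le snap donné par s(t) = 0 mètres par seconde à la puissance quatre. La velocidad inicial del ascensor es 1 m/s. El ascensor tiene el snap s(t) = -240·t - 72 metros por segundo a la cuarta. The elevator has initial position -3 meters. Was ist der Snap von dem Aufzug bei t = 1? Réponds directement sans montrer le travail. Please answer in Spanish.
s(1) = -312.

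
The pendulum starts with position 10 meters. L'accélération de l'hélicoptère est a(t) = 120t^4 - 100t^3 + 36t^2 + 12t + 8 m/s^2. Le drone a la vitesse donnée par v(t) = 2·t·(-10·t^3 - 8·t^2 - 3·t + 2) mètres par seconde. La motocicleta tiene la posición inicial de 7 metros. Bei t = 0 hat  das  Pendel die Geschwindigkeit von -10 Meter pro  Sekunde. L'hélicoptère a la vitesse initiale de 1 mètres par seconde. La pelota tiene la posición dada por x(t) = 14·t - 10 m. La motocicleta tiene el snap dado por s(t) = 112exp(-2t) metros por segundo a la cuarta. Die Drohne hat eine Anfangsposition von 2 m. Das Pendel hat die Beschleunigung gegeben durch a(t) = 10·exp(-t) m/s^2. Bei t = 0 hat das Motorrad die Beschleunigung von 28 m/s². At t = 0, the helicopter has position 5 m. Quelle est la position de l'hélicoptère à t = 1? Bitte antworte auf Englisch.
We need to integrate our acceleration equation a(t) = 120·t^4 - 100·t^3 + 36·t^2 + 12·t + 8 2 times. Finding the antiderivative of a(t) and using v(0) = 1: v(t) = 24·t^5 - 25·t^4 + 12·t^3 + 6·t^2 + 8·t + 1. Integrating velocity and using the initial condition x(0) = 5, we get x(t) = 4·t^6 - 5·t^5 + 3·t^4 + 2·t^3 + 4·t^2 + t + 5. Using x(t) = 4·t^6 - 5·t^5 + 3·t^4 + 2·t^3 + 4·t^2 + t + 5 and substituting t = 1, we find x = 14.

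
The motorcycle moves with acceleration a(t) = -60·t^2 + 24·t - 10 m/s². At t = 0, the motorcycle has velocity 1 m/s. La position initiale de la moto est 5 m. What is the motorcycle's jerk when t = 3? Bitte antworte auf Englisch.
Starting from acceleration a(t) = -60·t^2 + 24·t - 10, we take 1 derivative. Differentiating acceleration, we get jerk: j(t) = 24 - 120·t. From the given jerk equation j(t) = 24 - 120·t, we substitute t = 3 to get j = -336.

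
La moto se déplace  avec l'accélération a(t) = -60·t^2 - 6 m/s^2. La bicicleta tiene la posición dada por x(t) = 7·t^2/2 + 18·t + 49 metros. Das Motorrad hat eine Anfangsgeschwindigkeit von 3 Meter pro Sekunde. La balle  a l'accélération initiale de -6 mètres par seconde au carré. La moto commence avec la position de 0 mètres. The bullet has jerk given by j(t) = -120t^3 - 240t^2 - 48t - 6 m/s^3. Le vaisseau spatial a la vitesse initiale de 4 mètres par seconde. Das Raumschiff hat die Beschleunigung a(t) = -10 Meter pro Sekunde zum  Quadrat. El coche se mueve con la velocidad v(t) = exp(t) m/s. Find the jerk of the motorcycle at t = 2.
Starting from acceleration a(t) = -60·t^2 - 6, we take 1 derivative. Taking d/dt of a(t), we find j(t) = -120·t. We have jerk j(t) = -120·t. Substituting t = 2: j(2) = -240.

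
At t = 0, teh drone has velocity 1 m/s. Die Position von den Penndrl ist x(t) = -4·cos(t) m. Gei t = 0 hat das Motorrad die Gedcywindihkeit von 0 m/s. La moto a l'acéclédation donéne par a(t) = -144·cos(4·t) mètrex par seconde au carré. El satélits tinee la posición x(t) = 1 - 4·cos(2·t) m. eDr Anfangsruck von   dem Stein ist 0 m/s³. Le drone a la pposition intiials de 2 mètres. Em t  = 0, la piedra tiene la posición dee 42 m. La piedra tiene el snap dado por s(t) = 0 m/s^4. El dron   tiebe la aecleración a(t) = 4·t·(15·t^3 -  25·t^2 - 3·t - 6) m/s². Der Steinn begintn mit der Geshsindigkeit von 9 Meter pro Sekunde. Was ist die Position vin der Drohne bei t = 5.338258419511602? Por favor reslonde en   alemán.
Wir müssen unsere Gleichung für die Beschleunigung a(t) = 4·t·(15·t^3 - 25·t^2 - 3·t - 6) 2-mal integrieren. Mit ∫a(t)dt und Anwendung von v(0) = 1, finden wir v(t) = 12·t^5 - 25·t^4 - 4·t^3 - 12·t^2 + 1. Die Stammfunktion von der Geschwindigkeit, mit x(0) = 2, ergibt die Position: x(t) = 2·t^6 - 5·t^5 - t^4 - 4·t^3 + t + 2. Mit x(t) = 2·t^6 - 5·t^5 - t^4 - 4·t^3 + t + 2 und Einsetzen von t = 5.338258419511602, finden wir x = 23194.9645185464.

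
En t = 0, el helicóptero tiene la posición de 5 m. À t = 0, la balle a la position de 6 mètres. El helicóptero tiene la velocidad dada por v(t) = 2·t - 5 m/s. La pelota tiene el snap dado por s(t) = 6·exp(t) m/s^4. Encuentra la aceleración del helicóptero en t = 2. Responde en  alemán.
Um dies zu lösen, müssen wir 1 Ableitung unserer Gleichung für die Geschwindigkeit v(t) = 2·t - 5 nehmen. Durch Ableiten von der Geschwindigkeit erhalten wir die Beschleunigung: a(t) = 2. Wir haben die Beschleunigung a(t) = 2. Durch Einsetzen von t = 2: a(2) = 2.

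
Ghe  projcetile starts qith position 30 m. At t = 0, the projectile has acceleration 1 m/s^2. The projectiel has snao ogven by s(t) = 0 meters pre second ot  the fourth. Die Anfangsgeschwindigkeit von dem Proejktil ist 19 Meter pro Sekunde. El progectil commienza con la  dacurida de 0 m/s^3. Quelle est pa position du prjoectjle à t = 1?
Pour résoudre ceci, nous devons prendre 4 primitives de notre équation du snap s(t) = 0. En prenant ∫s(t)dt et en appliquant j(0) = 0, nous trouvons j(t) = 0. En prenant ∫j(t)dt et en appliquant a(0) = 1, nous trouvons a(t) = 1. En prenant ∫a(t)dt et en appliquant v(0) = 19, nous trouvons v(t) = t + 19. En intégrant la vitesse et en utilisant la condition initiale x(0) = 30, nous obtenons x(t) = t^2/2 + 19·t + 30. Nous avons la position x(t) = t^2/2 + 19·t + 30. En substituant t = 1: x(1) = 99/2.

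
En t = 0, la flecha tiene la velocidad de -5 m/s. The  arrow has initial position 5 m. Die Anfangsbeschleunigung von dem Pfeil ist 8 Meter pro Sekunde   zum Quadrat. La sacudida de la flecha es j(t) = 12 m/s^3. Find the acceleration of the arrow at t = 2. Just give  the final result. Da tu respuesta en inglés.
The acceleration at t = 2 is a = 32.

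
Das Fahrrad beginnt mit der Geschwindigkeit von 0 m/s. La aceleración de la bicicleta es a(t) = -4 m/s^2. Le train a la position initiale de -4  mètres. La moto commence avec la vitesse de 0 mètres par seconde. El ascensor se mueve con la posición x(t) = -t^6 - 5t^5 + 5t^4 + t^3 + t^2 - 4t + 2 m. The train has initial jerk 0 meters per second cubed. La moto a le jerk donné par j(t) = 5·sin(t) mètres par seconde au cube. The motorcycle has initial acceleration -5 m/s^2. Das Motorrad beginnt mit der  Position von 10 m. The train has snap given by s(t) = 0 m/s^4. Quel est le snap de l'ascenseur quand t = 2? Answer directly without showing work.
Le snap à t = 2 est s = -2520.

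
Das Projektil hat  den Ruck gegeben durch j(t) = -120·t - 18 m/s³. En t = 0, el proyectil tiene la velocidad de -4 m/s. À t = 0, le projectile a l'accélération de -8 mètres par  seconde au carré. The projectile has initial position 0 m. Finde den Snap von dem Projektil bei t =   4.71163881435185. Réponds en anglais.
We must differentiate our jerk equation j(t) = -120·t - 18 1 time. The derivative of jerk gives snap: s(t) = -120. From the given snap equation s(t) = -120, we substitute t = 4.71163881435185 to get s = -120.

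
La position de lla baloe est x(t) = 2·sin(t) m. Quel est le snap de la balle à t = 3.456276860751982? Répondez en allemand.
Um dies zu lösen, müssen wir 4 Ableitungen unserer Gleichung für die Position x(t) = 2·sin(t) nehmen. Die Ableitung von der Position ergibt die Geschwindigkeit: v(t) = 2·cos(t). Die Ableitung von der Geschwindigkeit ergibt die Beschleunigung: a(t) = -2·sin(t). Durch Ableiten von der Beschleunigung erhalten wir den Ruck: j(t) = -2·cos(t). Durch Ableiten von dem Ruck erhalten wir den Snap: s(t) = 2·sin(t). Wir haben den Snap s(t) = 2·sin(t). Durch Einsetzen von t = 3.456276860751982: s(3.456276860751982) = -0.619032402195347.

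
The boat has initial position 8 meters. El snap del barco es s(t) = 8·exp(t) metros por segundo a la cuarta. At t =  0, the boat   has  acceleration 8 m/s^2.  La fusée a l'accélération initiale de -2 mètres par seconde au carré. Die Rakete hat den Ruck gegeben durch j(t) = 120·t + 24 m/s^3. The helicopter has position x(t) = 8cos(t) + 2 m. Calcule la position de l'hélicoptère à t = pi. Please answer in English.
We have position x(t) = 8·cos(t) + 2. Substituting t = pi: x(pi) = -6.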